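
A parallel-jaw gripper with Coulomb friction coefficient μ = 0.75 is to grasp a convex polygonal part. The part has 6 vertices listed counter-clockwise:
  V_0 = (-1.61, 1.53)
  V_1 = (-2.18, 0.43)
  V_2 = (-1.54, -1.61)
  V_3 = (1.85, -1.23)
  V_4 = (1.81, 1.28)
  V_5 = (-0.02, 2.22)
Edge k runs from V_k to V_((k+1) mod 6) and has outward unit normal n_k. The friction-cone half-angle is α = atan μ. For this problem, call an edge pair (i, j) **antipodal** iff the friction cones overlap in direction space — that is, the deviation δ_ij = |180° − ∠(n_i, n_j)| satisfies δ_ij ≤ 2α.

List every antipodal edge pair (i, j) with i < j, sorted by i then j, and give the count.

α = atan 0.75 = 36.87°;  2α = 73.74°
n_0 = (-0.8879, +0.4601)
n_1 = (-0.9541, -0.2993)
n_2 = (+0.1114, -0.9938)
n_3 = (+0.9999, +0.0159)
n_4 = (+0.4569, +0.8895)
n_5 = (-0.3981, +0.9173)
  (0,1): δ = 135.19°  ·
  (0,2): δ = 56.21°  ✓
  (0,3): δ = 28.31°  ✓
  (0,4): δ = 90.20°  ·
  (0,5): δ = 140.85°  ·
  (1,2): δ = 101.02°  ·
  (1,3): δ = 16.50°  ✓
  (1,4): δ = 45.39°  ✓
  (1,5): δ = 96.04°  ·
  (2,3): δ = 95.48°  ·
  (2,4): δ = 33.58°  ✓
  (2,5): δ = 17.06°  ✓
  (3,4): δ = 118.10°  ·
  (3,5): δ = 67.45°  ✓
  (4,5): δ = 129.35°  ·
antipodal pairs: 7

count = 7; pairs: (0,2), (0,3), (1,3), (1,4), (2,4), (2,5), (3,5)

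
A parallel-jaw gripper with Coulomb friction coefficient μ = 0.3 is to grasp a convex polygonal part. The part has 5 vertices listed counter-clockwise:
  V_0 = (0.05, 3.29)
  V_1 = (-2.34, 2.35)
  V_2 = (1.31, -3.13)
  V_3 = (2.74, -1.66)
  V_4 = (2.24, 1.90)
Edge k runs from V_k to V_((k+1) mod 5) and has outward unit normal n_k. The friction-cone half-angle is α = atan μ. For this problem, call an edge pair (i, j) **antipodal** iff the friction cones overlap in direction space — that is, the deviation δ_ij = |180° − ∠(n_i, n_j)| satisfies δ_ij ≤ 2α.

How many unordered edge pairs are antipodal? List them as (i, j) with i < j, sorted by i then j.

α = atan 0.3 = 16.70°;  2α = 33.40°
n_0 = (-0.3660, +0.9306)
n_1 = (-0.8323, -0.5543)
n_2 = (+0.7168, -0.6973)
n_3 = (+0.9903, +0.1391)
n_4 = (+0.5359, +0.8443)
  (0,1): δ = 77.80°  ·
  (0,2): δ = 24.32°  ✓
  (0,3): δ = 76.52°  ·
  (0,4): δ = 126.13°  ·
  (1,2): δ = 77.88°  ·
  (1,3): δ = 25.67°  ✓
  (1,4): δ = 23.93°  ✓
  (2,3): δ = 127.80°  ·
  (2,4): δ = 78.19°  ·
  (3,4): δ = 130.40°  ·
antipodal pairs: 3

count = 3; pairs: (0,2), (1,3), (1,4)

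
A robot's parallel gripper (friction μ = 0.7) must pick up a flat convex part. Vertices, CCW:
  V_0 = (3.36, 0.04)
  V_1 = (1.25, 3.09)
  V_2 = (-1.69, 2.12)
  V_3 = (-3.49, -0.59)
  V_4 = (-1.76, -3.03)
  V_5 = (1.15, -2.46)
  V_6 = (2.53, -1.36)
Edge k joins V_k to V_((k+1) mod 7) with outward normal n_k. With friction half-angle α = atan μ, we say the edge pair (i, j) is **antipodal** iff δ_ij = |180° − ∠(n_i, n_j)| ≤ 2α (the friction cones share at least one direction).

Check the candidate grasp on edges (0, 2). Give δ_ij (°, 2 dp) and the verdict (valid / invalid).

δ = 68.27°, valid

α = atan 0.7 = 34.99°;  2α = 69.98°
edge 0: e_0 = (-2.11, +3.05);  n_0 = (+0.8224, +0.5689)
edge 2: e_2 = (-1.80, -2.71);  n_2 = (-0.8330, +0.5533)
∠(n_0, n_2) = 111.73°
δ = |180° − 111.73°| = 68.27°
68.27° ≤ 2α = 69.98°  →  valid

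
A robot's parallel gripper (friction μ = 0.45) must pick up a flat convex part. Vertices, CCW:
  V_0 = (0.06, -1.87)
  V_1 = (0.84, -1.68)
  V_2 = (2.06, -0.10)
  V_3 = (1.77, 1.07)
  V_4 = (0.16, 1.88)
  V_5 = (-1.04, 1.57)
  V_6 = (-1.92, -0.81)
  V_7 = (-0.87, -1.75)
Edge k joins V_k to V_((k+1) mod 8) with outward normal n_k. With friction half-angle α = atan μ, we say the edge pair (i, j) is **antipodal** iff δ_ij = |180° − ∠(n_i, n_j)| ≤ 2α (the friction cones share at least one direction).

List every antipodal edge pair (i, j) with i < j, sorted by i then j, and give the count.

count = 9; pairs: (0,3), (0,4), (1,4), (1,5), (2,5), (2,6), (3,6), (3,7), (4,7)

α = atan 0.45 = 24.23°;  2α = 48.46°
n_0 = (+0.2367, -0.9716)
n_1 = (+0.7915, -0.6112)
n_2 = (+0.9706, +0.2406)
n_3 = (+0.4494, +0.8933)
n_4 = (-0.2501, +0.9682)
n_5 = (-0.9379, +0.3468)
n_6 = (-0.6670, -0.7451)
n_7 = (-0.1280, -0.9918)
  (0,1): δ = 141.36°  ·
  (0,2): δ = 89.77°  ·
  (0,3): δ = 40.40°  ✓
  (0,4): δ = 0.79°  ✓
  (0,5): δ = 56.02°  ·
  (0,6): δ = 124.47°  ·
  (0,7): δ = 158.96°  ·
  (1,2): δ = 128.41°  ·
  (1,3): δ = 79.03°  ·
  (1,4): δ = 37.84°  ✓
  (1,5): δ = 17.38°  ✓
  (1,6): δ = 85.84°  ·
  (1,7): δ = 120.32°  ·
  (2,3): δ = 130.63°  ·
  (2,4): δ = 89.44°  ·
  (2,5): δ = 34.21°  ✓
  (2,6): δ = 34.24°  ✓
  (2,7): δ = 68.73°  ·
  (3,4): δ = 138.81°  ·
  (3,5): δ = 83.58°  ·
  (3,6): δ = 15.13°  ✓
  (3,7): δ = 19.35°  ✓
  (4,5): δ = 124.78°  ·
  (4,6): δ = 56.32°  ·
  (4,7): δ = 21.84°  ✓
  (5,6): δ = 111.54°  ·
  (5,7): δ = 77.06°  ·
  (6,7): δ = 145.52°  ·
antipodal pairs: 9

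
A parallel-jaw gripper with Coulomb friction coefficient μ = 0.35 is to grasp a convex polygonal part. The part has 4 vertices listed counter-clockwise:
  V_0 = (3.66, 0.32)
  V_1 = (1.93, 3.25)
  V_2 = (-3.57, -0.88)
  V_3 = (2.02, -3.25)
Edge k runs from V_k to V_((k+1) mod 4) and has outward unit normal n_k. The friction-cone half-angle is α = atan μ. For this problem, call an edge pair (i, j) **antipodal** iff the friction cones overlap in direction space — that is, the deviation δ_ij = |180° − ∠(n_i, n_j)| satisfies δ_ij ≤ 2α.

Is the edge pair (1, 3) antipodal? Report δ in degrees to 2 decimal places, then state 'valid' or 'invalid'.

δ = 28.42°, valid

α = atan 0.35 = 19.29°;  2α = 38.58°
edge 1: e_1 = (-5.50, -4.13);  n_1 = (-0.6005, +0.7997)
edge 3: e_3 = (+1.64, +3.57);  n_3 = (+0.9087, -0.4174)
∠(n_1, n_3) = 151.58°
δ = |180° − 151.58°| = 28.42°
28.42° ≤ 2α = 38.58°  →  valid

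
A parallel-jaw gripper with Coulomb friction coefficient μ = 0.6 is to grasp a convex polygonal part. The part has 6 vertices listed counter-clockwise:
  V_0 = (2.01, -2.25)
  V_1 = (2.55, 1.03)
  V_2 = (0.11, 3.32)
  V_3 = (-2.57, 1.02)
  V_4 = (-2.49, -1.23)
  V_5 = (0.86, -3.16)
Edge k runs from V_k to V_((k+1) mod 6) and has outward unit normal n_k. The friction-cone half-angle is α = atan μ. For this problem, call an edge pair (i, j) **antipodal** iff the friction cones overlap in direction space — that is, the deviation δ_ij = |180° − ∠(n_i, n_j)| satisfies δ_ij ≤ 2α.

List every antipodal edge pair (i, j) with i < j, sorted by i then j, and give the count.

count = 6; pairs: (0,2), (0,3), (1,3), (1,4), (2,5), (3,5)

α = atan 0.6 = 30.96°;  2α = 61.93°
n_0 = (+0.9867, -0.1624)
n_1 = (+0.6843, +0.7292)
n_2 = (-0.6513, +0.7589)
n_3 = (-0.9994, -0.0355)
n_4 = (-0.4992, -0.8665)
n_5 = (+0.6205, -0.7842)
  (0,1): δ = 123.83°  ·
  (0,2): δ = 40.01°  ✓
  (0,3): δ = 11.39°  ✓
  (0,4): δ = 69.40°  ·
  (0,5): δ = 137.70°  ·
  (1,2): δ = 96.18°  ·
  (1,3): δ = 44.78°  ✓
  (1,4): δ = 13.24°  ✓
  (1,5): δ = 81.54°  ·
  (2,3): δ = 128.60°  ·
  (2,4): δ = 70.58°  ·
  (2,5): δ = 2.28°  ✓
  (3,4): δ = 121.98°  ·
  (3,5): δ = 53.68°  ✓
  (4,5): δ = 111.70°  ·
antipodal pairs: 6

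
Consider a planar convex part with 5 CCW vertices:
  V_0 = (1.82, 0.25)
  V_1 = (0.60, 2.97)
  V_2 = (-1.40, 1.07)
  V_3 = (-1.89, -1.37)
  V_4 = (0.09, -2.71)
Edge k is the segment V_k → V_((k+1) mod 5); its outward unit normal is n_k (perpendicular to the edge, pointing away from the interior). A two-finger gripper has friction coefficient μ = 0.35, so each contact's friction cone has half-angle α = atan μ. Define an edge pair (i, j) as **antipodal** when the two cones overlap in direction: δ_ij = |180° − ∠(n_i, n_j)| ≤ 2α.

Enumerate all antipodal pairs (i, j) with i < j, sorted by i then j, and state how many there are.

α = atan 0.35 = 19.29°;  2α = 38.58°
n_0 = (+0.9124, +0.4092)
n_1 = (-0.6887, +0.7250)
n_2 = (-0.9804, +0.1969)
n_3 = (-0.5605, -0.8282)
n_4 = (+0.8634, -0.5046)
  (0,1): δ = 70.63°  ·
  (0,2): δ = 35.51°  ✓
  (0,3): δ = 31.75°  ✓
  (0,4): δ = 125.54°  ·
  (1,2): δ = 144.89°  ·
  (1,3): δ = 77.62°  ·
  (1,4): δ = 16.16°  ✓
  (2,3): δ = 112.73°  ·
  (2,4): δ = 18.95°  ✓
  (3,4): δ = 86.22°  ·
antipodal pairs: 4

count = 4; pairs: (0,2), (0,3), (1,4), (2,4)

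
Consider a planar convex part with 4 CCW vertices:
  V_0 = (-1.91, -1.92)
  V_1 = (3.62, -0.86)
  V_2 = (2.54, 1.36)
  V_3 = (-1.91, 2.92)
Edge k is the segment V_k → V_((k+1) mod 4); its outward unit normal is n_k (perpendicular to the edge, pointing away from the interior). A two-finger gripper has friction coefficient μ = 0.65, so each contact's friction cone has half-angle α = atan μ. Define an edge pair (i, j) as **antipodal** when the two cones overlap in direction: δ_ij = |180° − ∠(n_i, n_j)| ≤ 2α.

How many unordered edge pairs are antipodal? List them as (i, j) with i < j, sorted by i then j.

count = 2; pairs: (0,2), (1,3)

α = atan 0.65 = 33.02°;  2α = 66.05°
n_0 = (+0.1883, -0.9821)
n_1 = (+0.8992, +0.4375)
n_2 = (+0.3308, +0.9437)
n_3 = (-1.0000, -0.0000)
  (0,1): δ = 74.91°  ·
  (0,2): δ = 30.17°  ✓
  (0,3): δ = 79.15°  ·
  (1,2): δ = 135.26°  ·
  (1,3): δ = 25.94°  ✓
  (2,3): δ = 70.68°  ·
antipodal pairs: 2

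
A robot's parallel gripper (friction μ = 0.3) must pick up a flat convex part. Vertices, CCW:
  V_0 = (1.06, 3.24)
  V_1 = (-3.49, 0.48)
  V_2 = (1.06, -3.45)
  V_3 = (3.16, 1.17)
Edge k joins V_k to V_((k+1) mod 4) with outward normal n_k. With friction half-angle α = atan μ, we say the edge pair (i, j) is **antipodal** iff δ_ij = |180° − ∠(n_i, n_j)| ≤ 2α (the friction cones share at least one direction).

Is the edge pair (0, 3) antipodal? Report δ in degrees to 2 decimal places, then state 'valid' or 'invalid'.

α = atan 0.3 = 16.70°;  2α = 33.40°
edge 0: e_0 = (-4.55, -2.76);  n_0 = (-0.5186, +0.8550)
edge 3: e_3 = (-2.10, +2.07);  n_3 = (+0.7020, +0.7122)
∠(n_0, n_3) = 75.83°
δ = |180° − 75.83°| = 104.17°
104.17° > 2α = 33.40°  →  invalid

δ = 104.17°, invalid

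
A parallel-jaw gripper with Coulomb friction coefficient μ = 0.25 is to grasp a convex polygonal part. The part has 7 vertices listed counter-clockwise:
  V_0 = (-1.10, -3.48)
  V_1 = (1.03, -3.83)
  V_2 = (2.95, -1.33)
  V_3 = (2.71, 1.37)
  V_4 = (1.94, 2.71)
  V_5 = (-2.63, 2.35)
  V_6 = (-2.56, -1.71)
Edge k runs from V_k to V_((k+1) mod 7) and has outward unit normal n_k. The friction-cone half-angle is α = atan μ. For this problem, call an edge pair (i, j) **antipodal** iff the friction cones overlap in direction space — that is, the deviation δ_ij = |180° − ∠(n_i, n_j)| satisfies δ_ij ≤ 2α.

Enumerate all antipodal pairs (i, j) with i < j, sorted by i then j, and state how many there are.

count = 3; pairs: (0,4), (2,5), (3,6)

α = atan 0.25 = 14.04°;  2α = 28.07°
n_0 = (-0.1621, -0.9868)
n_1 = (+0.7931, -0.6091)
n_2 = (+0.9961, +0.0885)
n_3 = (+0.8670, +0.4982)
n_4 = (-0.0785, +0.9969)
n_5 = (-0.9999, -0.0172)
n_6 = (-0.7714, -0.6363)
  (0,1): δ = 118.19°  ·
  (0,2): δ = 75.59°  ·
  (0,3): δ = 50.79°  ·
  (0,4): δ = 13.84°  ✓
  (0,5): δ = 100.32°  ·
  (0,6): δ = 138.85°  ·
  (1,2): δ = 137.40°  ·
  (1,3): δ = 112.59°  ·
  (1,4): δ = 47.97°  ·
  (1,5): δ = 38.51°  ·
  (1,6): δ = 77.04°  ·
  (2,3): δ = 155.20°  ·
  (2,4): δ = 90.58°  ·
  (2,5): δ = 4.09°  ✓
  (2,6): δ = 34.44°  ·
  (3,4): δ = 115.38°  ·
  (3,5): δ = 28.90°  ·
  (3,6): δ = 9.63°  ✓
  (4,5): δ = 93.52°  ·
  (4,6): δ = 54.99°  ·
  (5,6): δ = 141.47°  ·
antipodal pairs: 3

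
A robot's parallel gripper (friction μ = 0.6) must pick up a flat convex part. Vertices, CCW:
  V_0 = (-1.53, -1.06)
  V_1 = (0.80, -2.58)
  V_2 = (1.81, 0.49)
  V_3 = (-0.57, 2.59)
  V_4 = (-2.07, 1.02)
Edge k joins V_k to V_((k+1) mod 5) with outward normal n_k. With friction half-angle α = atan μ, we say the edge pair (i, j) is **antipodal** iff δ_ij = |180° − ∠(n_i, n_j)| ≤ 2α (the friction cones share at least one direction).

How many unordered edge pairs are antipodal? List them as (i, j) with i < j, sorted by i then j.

α = atan 0.6 = 30.96°;  2α = 61.93°
n_0 = (-0.5464, -0.8375)
n_1 = (+0.9499, -0.3125)
n_2 = (+0.6616, +0.7498)
n_3 = (-0.7230, +0.6908)
n_4 = (-0.9679, -0.2513)
  (0,1): δ = 75.09°  ·
  (0,2): δ = 8.30°  ✓
  (0,3): δ = 79.43°  ·
  (0,4): δ = 137.67°  ·
  (1,2): δ = 113.21°  ·
  (1,3): δ = 25.48°  ✓
  (1,4): δ = 32.76°  ✓
  (2,3): δ = 92.27°  ·
  (2,4): δ = 34.02°  ✓
  (3,4): δ = 121.75°  ·
antipodal pairs: 4

count = 4; pairs: (0,2), (1,3), (1,4), (2,4)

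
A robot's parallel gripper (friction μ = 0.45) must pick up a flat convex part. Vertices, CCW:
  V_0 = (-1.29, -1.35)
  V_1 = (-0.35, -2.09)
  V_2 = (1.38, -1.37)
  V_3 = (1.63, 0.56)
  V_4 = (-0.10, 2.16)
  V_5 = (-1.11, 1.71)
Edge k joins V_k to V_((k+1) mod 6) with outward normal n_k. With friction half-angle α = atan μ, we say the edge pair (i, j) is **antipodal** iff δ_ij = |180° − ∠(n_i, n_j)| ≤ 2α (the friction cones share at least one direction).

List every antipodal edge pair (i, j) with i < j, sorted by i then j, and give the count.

count = 3; pairs: (0,3), (1,4), (2,5)

α = atan 0.45 = 24.23°;  2α = 48.46°
n_0 = (-0.6186, -0.7857)
n_1 = (+0.3842, -0.9232)
n_2 = (+0.9917, -0.1285)
n_3 = (+0.6790, +0.7342)
n_4 = (-0.4070, +0.9134)
n_5 = (-0.9983, +0.0587)
  (0,1): δ = 119.19°  ·
  (0,2): δ = 59.17°  ·
  (0,3): δ = 4.55°  ✓
  (0,4): δ = 62.23°  ·
  (0,5): δ = 124.84°  ·
  (1,2): δ = 119.98°  ·
  (1,3): δ = 65.36°  ·
  (1,4): δ = 1.42°  ✓
  (1,5): δ = 64.04°  ·
  (2,3): δ = 125.38°  ·
  (2,4): δ = 58.60°  ·
  (2,5): δ = 4.01°  ✓
  (3,4): δ = 113.22°  ·
  (3,5): δ = 50.60°  ·
  (4,5): δ = 117.38°  ·
antipodal pairs: 3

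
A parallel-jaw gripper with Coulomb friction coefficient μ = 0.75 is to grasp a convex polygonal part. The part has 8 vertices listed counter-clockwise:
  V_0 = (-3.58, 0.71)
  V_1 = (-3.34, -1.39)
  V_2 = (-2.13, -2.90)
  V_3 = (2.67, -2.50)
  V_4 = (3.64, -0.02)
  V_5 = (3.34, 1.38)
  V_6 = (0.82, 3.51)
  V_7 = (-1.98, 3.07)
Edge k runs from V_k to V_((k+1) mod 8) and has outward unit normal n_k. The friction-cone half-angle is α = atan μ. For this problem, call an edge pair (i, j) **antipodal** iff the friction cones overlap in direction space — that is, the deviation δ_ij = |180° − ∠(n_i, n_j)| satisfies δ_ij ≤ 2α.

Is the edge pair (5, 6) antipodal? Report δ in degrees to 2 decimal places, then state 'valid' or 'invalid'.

α = atan 0.75 = 36.87°;  2α = 73.74°
edge 5: e_5 = (-2.52, +2.13);  n_5 = (+0.6455, +0.7637)
edge 6: e_6 = (-2.80, -0.44);  n_6 = (-0.1552, +0.9879)
∠(n_5, n_6) = 49.14°
δ = |180° − 49.14°| = 130.86°
130.86° > 2α = 73.74°  →  invalid

δ = 130.86°, invalid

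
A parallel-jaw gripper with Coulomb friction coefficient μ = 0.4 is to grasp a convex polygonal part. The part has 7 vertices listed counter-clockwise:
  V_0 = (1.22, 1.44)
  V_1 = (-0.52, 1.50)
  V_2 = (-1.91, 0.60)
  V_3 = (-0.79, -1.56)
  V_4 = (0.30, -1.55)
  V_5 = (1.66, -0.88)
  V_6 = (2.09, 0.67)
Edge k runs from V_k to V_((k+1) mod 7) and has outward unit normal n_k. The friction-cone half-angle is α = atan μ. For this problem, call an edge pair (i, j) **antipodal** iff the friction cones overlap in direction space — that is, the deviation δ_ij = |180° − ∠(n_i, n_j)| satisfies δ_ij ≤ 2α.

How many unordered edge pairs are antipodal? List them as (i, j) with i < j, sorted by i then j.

count = 8; pairs: (0,3), (0,4), (1,3), (1,4), (1,5), (2,5), (2,6), (3,6)

α = atan 0.4 = 21.80°;  2α = 43.60°
n_0 = (+0.0345, +0.9994)
n_1 = (-0.5435, +0.8394)
n_2 = (-0.8878, -0.4603)
n_3 = (+0.0092, -1.0000)
n_4 = (+0.4419, -0.8971)
n_5 = (+0.9636, -0.2673)
n_6 = (+0.6628, +0.7488)
  (0,1): δ = 145.10°  ·
  (0,2): δ = 60.62°  ·
  (0,3): δ = 2.50°  ✓
  (0,4): δ = 28.20°  ✓
  (0,5): δ = 76.47°  ·
  (0,6): δ = 140.46°  ·
  (1,2): δ = 95.51°  ·
  (1,3): δ = 32.40°  ✓
  (1,4): δ = 6.70°  ✓
  (1,5): δ = 41.57°  ✓
  (1,6): δ = 105.57°  ·
  (2,3): δ = 116.88°  ·
  (2,4): δ = 91.18°  ·
  (2,5): δ = 42.91°  ✓
  (2,6): δ = 21.08°  ✓
  (3,4): δ = 154.30°  ·
  (3,5): δ = 106.03°  ·
  (3,6): δ = 42.04°  ✓
  (4,5): δ = 131.73°  ·
  (4,6): δ = 67.74°  ·
  (5,6): δ = 116.01°  ·
antipodal pairs: 8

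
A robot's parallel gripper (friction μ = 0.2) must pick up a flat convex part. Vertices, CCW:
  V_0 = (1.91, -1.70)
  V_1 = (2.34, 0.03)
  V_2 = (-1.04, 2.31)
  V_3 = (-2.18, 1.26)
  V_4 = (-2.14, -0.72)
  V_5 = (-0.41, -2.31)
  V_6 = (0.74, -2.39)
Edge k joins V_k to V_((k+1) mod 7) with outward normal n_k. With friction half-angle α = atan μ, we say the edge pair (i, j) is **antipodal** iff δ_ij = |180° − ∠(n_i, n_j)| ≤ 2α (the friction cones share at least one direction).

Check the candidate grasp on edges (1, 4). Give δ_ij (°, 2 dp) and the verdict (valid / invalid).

α = atan 0.2 = 11.31°;  2α = 22.62°
edge 1: e_1 = (-3.38, +2.28);  n_1 = (+0.5592, +0.8290)
edge 4: e_4 = (+1.73, -1.59);  n_4 = (-0.6767, -0.7363)
∠(n_1, n_4) = 171.42°
δ = |180° − 171.42°| = 8.58°
8.58° ≤ 2α = 22.62°  →  valid

δ = 8.58°, valid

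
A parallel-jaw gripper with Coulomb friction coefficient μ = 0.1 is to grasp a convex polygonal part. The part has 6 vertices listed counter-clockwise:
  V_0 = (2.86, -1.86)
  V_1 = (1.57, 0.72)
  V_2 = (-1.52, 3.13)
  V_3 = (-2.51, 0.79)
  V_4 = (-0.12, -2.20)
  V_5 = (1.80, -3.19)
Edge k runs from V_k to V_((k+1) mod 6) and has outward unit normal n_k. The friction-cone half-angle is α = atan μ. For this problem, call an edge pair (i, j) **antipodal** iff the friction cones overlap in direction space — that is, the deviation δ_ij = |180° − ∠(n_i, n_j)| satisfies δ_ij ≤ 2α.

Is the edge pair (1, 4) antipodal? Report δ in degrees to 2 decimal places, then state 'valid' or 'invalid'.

δ = 10.68°, valid

α = atan 0.1 = 5.71°;  2α = 11.42°
edge 1: e_1 = (-3.09, +2.41);  n_1 = (+0.6150, +0.7885)
edge 4: e_4 = (+1.92, -0.99);  n_4 = (-0.4583, -0.8888)
∠(n_1, n_4) = 169.32°
δ = |180° − 169.32°| = 10.68°
10.68° ≤ 2α = 11.42°  →  valid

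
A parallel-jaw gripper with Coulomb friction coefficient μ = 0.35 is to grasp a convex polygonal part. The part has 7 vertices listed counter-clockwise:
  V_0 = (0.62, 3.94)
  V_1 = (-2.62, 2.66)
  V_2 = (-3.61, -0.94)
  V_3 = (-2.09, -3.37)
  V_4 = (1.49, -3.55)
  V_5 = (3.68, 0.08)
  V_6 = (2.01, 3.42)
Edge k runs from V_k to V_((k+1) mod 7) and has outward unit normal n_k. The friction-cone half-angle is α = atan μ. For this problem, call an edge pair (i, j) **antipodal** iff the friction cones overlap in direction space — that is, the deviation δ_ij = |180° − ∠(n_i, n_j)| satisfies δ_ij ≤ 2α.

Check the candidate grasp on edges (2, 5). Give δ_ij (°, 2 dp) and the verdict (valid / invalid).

α = atan 0.35 = 19.29°;  2α = 38.58°
edge 2: e_2 = (+1.52, -2.43);  n_2 = (-0.8478, -0.5303)
edge 5: e_5 = (-1.67, +3.34);  n_5 = (+0.8944, +0.4472)
∠(n_2, n_5) = 174.54°
δ = |180° − 174.54°| = 5.46°
5.46° ≤ 2α = 38.58°  →  valid

δ = 5.46°, valid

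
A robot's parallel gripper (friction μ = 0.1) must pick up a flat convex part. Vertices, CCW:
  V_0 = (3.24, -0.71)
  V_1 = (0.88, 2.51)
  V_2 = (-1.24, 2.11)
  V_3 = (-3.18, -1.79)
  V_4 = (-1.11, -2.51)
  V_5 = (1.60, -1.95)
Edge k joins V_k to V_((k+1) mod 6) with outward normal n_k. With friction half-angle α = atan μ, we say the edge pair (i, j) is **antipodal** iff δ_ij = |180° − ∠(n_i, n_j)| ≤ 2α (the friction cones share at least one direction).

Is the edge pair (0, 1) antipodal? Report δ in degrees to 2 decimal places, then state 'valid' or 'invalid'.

δ = 115.55°, invalid

α = atan 0.1 = 5.71°;  2α = 11.42°
edge 0: e_0 = (-2.36, +3.22);  n_0 = (+0.8066, +0.5911)
edge 1: e_1 = (-2.12, -0.40);  n_1 = (-0.1854, +0.9827)
∠(n_0, n_1) = 64.45°
δ = |180° − 64.45°| = 115.55°
115.55° > 2α = 11.42°  →  invalid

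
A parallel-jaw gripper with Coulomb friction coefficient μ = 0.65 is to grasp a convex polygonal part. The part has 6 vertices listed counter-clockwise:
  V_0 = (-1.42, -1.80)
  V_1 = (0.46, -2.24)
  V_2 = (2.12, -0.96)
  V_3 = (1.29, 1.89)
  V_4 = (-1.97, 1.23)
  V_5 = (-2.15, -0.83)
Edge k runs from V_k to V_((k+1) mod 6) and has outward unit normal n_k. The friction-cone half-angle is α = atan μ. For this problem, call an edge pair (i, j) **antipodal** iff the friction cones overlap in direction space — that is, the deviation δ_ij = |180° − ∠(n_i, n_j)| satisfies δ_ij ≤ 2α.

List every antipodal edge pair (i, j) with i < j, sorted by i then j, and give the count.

α = atan 0.65 = 33.02°;  2α = 66.05°
n_0 = (-0.2279, -0.9737)
n_1 = (+0.6106, -0.7919)
n_2 = (+0.9601, +0.2796)
n_3 = (-0.1984, +0.9801)
n_4 = (-0.9962, +0.0870)
n_5 = (-0.7990, -0.6013)
  (0,1): δ = 129.19°  ·
  (0,2): δ = 60.59°  ✓
  (0,3): δ = 24.62°  ✓
  (0,4): δ = 98.18°  ·
  (0,5): δ = 140.14°  ·
  (1,2): δ = 111.40°  ·
  (1,3): δ = 26.19°  ✓
  (1,4): δ = 47.37°  ✓
  (1,5): δ = 89.33°  ·
  (2,3): δ = 94.79°  ·
  (2,4): δ = 21.23°  ✓
  (2,5): δ = 20.73°  ✓
  (3,4): δ = 106.44°  ·
  (3,5): δ = 64.48°  ✓
  (4,5): δ = 138.04°  ·
antipodal pairs: 7

count = 7; pairs: (0,2), (0,3), (1,3), (1,4), (2,4), (2,5), (3,5)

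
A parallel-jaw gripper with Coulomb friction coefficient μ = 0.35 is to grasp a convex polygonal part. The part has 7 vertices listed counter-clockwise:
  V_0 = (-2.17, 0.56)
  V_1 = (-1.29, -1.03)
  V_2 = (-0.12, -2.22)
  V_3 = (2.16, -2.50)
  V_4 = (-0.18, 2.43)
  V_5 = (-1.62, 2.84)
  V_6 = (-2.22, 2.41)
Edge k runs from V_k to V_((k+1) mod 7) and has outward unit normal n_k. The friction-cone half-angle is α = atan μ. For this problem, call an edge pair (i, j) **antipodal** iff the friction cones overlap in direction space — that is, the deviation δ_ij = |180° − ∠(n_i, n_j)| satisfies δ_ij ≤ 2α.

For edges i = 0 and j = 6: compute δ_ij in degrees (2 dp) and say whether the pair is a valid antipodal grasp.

δ = 152.59°, invalid

α = atan 0.35 = 19.29°;  2α = 38.58°
edge 0: e_0 = (+0.88, -1.59);  n_0 = (-0.8749, -0.4842)
edge 6: e_6 = (+0.05, -1.85);  n_6 = (-0.9996, -0.0270)
∠(n_0, n_6) = 27.41°
δ = |180° − 27.41°| = 152.59°
152.59° > 2α = 38.58°  →  invalid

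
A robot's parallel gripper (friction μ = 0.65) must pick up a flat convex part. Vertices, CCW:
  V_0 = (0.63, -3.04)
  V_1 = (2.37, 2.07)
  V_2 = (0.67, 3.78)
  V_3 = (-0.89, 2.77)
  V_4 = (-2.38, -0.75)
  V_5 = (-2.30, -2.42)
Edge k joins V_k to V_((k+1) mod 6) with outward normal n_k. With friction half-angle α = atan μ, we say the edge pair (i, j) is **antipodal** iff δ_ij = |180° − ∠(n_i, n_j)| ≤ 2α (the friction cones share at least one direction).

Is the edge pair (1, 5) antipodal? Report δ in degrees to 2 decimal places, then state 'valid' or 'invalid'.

α = atan 0.65 = 33.02°;  2α = 66.05°
edge 1: e_1 = (-1.70, +1.71);  n_1 = (+0.7092, +0.7050)
edge 5: e_5 = (+2.93, -0.62);  n_5 = (-0.2070, -0.9783)
∠(n_1, n_5) = 146.78°
δ = |180° − 146.78°| = 33.22°
33.22° ≤ 2α = 66.05°  →  valid

δ = 33.22°, valid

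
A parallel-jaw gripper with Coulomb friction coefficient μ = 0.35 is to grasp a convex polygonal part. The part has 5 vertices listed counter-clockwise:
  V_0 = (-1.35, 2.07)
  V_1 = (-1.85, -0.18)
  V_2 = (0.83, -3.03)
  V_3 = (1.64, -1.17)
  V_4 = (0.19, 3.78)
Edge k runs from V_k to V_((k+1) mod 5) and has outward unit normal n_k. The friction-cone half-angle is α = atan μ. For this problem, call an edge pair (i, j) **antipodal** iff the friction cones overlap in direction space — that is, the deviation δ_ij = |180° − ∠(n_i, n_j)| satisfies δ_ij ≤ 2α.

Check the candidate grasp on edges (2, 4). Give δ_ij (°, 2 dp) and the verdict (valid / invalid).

α = atan 0.35 = 19.29°;  2α = 38.58°
edge 2: e_2 = (+0.81, +1.86);  n_2 = (+0.9168, -0.3993)
edge 4: e_4 = (-1.54, -1.71);  n_4 = (-0.7431, +0.6692)
∠(n_2, n_4) = 161.53°
δ = |180° − 161.53°| = 18.47°
18.47° ≤ 2α = 38.58°  →  valid

δ = 18.47°, valid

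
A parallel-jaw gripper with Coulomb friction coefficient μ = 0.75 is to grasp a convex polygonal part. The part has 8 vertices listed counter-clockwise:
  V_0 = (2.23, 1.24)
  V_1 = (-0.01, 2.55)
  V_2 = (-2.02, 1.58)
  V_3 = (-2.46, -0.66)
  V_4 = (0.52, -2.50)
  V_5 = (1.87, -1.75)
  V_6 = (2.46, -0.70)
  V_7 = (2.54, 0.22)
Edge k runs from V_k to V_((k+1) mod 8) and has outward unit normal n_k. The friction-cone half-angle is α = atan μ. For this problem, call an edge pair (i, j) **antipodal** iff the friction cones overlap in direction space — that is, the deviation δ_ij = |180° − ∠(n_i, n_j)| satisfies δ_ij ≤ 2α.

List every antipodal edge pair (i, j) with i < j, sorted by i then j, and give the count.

α = atan 0.75 = 36.87°;  2α = 73.74°
n_0 = (+0.5048, +0.8632)
n_1 = (-0.4346, +0.9006)
n_2 = (-0.9812, +0.1927)
n_3 = (-0.5254, -0.8509)
n_4 = (+0.4856, -0.8742)
n_5 = (+0.8718, -0.4899)
n_6 = (+0.9962, -0.0866)
n_7 = (+0.9568, +0.2908)
  (0,1): δ = 123.92°  ·
  (0,2): δ = 70.79°  ✓
  (0,3): δ = 1.37°  ✓
  (0,4): δ = 59.37°  ✓
  (0,5): δ = 90.99°  ·
  (0,6): δ = 115.35°  ·
  (0,7): δ = 137.23°  ·
  (1,2): δ = 126.87°  ·
  (1,3): δ = 57.45°  ✓
  (1,4): δ = 3.29°  ✓
  (1,5): δ = 34.91°  ✓
  (1,6): δ = 59.27°  ✓
  (1,7): δ = 81.14°  ·
  (2,3): δ = 110.58°  ·
  (2,4): δ = 49.83°  ✓
  (2,5): δ = 18.22°  ✓
  (2,6): δ = 6.14°  ✓
  (2,7): δ = 28.02°  ✓
  (3,4): δ = 119.25°  ·
  (3,5): δ = 87.64°  ·
  (3,6): δ = 63.28°  ✓
  (3,7): δ = 41.40°  ✓
  (4,5): δ = 148.39°  ·
  (4,6): δ = 124.02°  ·
  (4,7): δ = 102.15°  ·
  (5,6): δ = 155.64°  ·
  (5,7): δ = 133.76°  ·
  (6,7): δ = 158.13°  ·
antipodal pairs: 13

count = 13; pairs: (0,2), (0,3), (0,4), (1,3), (1,4), (1,5), (1,6), (2,4), (2,5), (2,6), (2,7), (3,6), (3,7)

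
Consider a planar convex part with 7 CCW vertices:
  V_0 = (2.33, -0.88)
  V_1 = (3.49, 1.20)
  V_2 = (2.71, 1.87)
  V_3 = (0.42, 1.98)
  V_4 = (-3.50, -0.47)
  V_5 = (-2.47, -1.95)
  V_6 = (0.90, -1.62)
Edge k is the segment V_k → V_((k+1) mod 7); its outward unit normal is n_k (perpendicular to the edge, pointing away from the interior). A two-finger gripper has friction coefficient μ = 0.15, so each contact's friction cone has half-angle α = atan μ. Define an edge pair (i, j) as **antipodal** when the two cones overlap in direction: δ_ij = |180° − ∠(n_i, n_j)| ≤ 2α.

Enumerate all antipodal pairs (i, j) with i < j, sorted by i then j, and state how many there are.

count = 3; pairs: (1,4), (2,5), (3,6)

α = atan 0.15 = 8.53°;  2α = 17.06°
n_0 = (+0.8734, -0.4871)
n_1 = (+0.6516, +0.7586)
n_2 = (+0.0480, +0.9988)
n_3 = (-0.5300, +0.8480)
n_4 = (-0.8208, -0.5712)
n_5 = (+0.0975, -0.9952)
n_6 = (+0.4596, -0.8881)
  (0,1): δ = 101.51°  ·
  (0,2): δ = 63.60°  ·
  (0,3): δ = 28.85°  ·
  (0,4): δ = 63.98°  ·
  (0,5): δ = 124.74°  ·
  (0,6): δ = 146.51°  ·
  (1,2): δ = 142.09°  ·
  (1,3): δ = 107.33°  ·
  (1,4): δ = 14.50°  ✓
  (1,5): δ = 46.25°  ·
  (1,6): δ = 68.02°  ·
  (2,3): δ = 145.24°  ·
  (2,4): δ = 52.41°  ·
  (2,5): δ = 8.34°  ✓
  (2,6): δ = 30.11°  ·
  (3,4): δ = 87.17°  ·
  (3,5): δ = 26.41°  ·
  (3,6): δ = 4.64°  ✓
  (4,5): δ = 119.24°  ·
  (4,6): δ = 97.48°  ·
  (5,6): δ = 158.23°  ·
antipodal pairs: 3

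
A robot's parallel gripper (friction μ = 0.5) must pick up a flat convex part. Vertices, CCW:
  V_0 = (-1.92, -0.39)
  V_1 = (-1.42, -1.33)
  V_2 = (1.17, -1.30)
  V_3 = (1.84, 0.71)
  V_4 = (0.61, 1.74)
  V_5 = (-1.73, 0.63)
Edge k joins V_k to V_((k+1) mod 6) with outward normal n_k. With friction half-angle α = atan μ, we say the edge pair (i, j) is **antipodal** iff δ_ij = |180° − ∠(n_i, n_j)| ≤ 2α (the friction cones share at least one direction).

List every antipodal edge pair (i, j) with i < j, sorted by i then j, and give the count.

count = 6; pairs: (0,2), (0,3), (1,3), (1,4), (2,4), (2,5)

α = atan 0.5 = 26.57°;  2α = 53.13°
n_0 = (-0.8829, -0.4696)
n_1 = (+0.0116, -0.9999)
n_2 = (+0.9487, -0.3162)
n_3 = (+0.6420, +0.7667)
n_4 = (-0.4286, +0.9035)
n_5 = (-0.9831, +0.1831)
  (0,1): δ = 117.35°  ·
  (0,2): δ = 46.44°  ✓
  (0,3): δ = 22.05°  ✓
  (0,4): δ = 87.37°  ·
  (0,5): δ = 141.44°  ·
  (1,2): δ = 109.10°  ·
  (1,3): δ = 40.61°  ✓
  (1,4): δ = 24.71°  ✓
  (1,5): δ = 78.78°  ·
  (2,3): δ = 111.51°  ·
  (2,4): δ = 46.19°  ✓
  (2,5): δ = 7.88°  ✓
  (3,4): δ = 114.68°  ·
  (3,5): δ = 60.61°  ·
  (4,5): δ = 125.93°  ·
antipodal pairs: 6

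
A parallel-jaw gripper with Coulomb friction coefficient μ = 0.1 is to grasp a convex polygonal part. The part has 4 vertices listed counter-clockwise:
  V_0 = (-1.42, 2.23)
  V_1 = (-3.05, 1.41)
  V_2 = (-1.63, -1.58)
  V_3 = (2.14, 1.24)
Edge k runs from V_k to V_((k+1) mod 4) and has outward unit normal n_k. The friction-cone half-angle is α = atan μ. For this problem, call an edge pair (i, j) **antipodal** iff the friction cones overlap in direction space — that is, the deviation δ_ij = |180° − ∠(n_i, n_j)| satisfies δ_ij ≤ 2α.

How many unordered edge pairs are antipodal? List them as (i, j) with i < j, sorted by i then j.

α = atan 0.1 = 5.71°;  2α = 11.42°
n_0 = (-0.4494, +0.8933)
n_1 = (-0.9033, -0.4290)
n_2 = (+0.5990, -0.8008)
n_3 = (+0.2679, +0.9634)
  (0,1): δ = 91.30°  ·
  (0,2): δ = 10.09°  ✓
  (0,3): δ = 137.75°  ·
  (1,2): δ = 78.61°  ·
  (1,3): δ = 49.06°  ·
  (2,3): δ = 52.34°  ·
antipodal pairs: 1

count = 1; pairs: (0,2)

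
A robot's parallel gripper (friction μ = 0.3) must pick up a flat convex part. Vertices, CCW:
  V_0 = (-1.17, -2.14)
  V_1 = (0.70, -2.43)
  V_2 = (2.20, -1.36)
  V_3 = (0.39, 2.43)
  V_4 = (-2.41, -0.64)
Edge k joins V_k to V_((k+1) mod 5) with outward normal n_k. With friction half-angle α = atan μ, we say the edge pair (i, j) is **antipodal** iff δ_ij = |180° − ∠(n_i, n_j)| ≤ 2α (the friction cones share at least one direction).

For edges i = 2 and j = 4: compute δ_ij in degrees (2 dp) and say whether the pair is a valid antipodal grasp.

α = atan 0.3 = 16.70°;  2α = 33.40°
edge 2: e_2 = (-1.81, +3.79);  n_2 = (+0.9024, +0.4309)
edge 4: e_4 = (+1.24, -1.50);  n_4 = (-0.7707, -0.6371)
∠(n_2, n_4) = 165.95°
δ = |180° − 165.95°| = 14.05°
14.05° ≤ 2α = 33.40°  →  valid

δ = 14.05°, valid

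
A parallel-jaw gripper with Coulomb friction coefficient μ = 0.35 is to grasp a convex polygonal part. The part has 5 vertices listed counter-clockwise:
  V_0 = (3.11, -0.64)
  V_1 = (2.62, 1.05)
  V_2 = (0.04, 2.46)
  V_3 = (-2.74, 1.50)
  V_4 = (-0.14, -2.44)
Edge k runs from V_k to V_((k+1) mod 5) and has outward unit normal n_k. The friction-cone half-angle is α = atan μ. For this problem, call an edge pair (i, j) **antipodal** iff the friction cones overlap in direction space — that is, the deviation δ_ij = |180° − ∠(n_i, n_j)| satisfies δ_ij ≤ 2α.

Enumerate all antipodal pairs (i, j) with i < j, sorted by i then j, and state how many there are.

count = 3; pairs: (0,3), (1,3), (2,4)

α = atan 0.35 = 19.29°;  2α = 38.58°
n_0 = (+0.9604, +0.2785)
n_1 = (+0.4796, +0.8775)
n_2 = (-0.3264, +0.9452)
n_3 = (-0.8346, -0.5508)
n_4 = (+0.4845, -0.8748)
  (0,1): δ = 134.83°  ·
  (0,2): δ = 87.12°  ·
  (0,3): δ = 17.25°  ✓
  (0,4): δ = 102.81°  ·
  (1,2): δ = 132.29°  ·
  (1,3): δ = 27.92°  ✓
  (1,4): δ = 57.64°  ·
  (2,3): δ = 75.63°  ·
  (2,4): δ = 9.93°  ✓
  (3,4): δ = 94.44°  ·
antipodal pairs: 3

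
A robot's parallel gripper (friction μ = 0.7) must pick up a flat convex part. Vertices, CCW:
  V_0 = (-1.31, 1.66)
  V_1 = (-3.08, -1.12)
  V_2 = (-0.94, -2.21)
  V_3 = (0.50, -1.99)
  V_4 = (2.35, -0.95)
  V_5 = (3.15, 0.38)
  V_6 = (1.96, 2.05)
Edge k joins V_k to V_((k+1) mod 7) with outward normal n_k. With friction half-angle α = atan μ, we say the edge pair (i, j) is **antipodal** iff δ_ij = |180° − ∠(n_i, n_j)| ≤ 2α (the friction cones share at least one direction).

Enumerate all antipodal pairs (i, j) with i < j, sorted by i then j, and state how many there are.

count = 10; pairs: (0,2), (0,3), (0,4), (0,5), (1,5), (1,6), (2,5), (2,6), (3,6), (4,6)

α = atan 0.7 = 34.99°;  2α = 69.98°
n_0 = (-0.8435, +0.5371)
n_1 = (-0.4539, -0.8911)
n_2 = (+0.1510, -0.9885)
n_3 = (+0.4900, -0.8717)
n_4 = (+0.8569, -0.5154)
n_5 = (+0.8144, +0.5803)
n_6 = (-0.1184, +0.9930)
  (0,1): δ = 84.51°  ·
  (0,2): δ = 48.83°  ✓
  (0,3): δ = 28.17°  ✓
  (0,4): δ = 1.46°  ✓
  (0,5): δ = 67.96°  ✓
  (0,6): δ = 129.29°  ·
  (1,2): δ = 144.32°  ·
  (1,3): δ = 123.67°  ·
  (1,4): δ = 94.04°  ·
  (1,5): δ = 27.54°  ✓
  (1,6): δ = 33.79°  ✓
  (2,3): δ = 159.34°  ·
  (2,4): δ = 129.71°  ·
  (2,5): δ = 63.21°  ✓
  (2,6): δ = 1.89°  ✓
  (3,4): δ = 150.37°  ·
  (3,5): δ = 83.87°  ·
  (3,6): δ = 22.54°  ✓
  (4,5): δ = 113.50°  ·
  (4,6): δ = 52.17°  ✓
  (5,6): δ = 118.67°  ·
antipodal pairs: 10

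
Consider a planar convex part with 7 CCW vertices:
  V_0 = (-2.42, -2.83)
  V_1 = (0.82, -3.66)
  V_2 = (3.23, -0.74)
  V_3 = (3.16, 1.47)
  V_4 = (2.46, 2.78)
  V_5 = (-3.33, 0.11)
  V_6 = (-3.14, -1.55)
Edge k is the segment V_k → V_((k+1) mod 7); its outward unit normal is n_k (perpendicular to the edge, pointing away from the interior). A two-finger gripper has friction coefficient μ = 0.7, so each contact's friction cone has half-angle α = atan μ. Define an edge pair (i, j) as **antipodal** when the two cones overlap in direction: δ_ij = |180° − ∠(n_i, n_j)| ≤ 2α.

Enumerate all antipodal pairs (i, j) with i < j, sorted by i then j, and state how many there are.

count = 10; pairs: (0,3), (0,4), (1,4), (1,5), (1,6), (2,4), (2,5), (2,6), (3,5), (3,6)

α = atan 0.7 = 34.99°;  2α = 69.98°
n_0 = (-0.2482, -0.9687)
n_1 = (+0.7712, -0.6365)
n_2 = (+0.9995, +0.0317)
n_3 = (+0.8820, +0.4713)
n_4 = (-0.4188, +0.9081)
n_5 = (-0.9935, -0.1137)
n_6 = (-0.8716, -0.4903)
  (0,1): δ = 115.17°  ·
  (0,2): δ = 73.82°  ·
  (0,3): δ = 47.51°  ✓
  (0,4): δ = 39.12°  ✓
  (0,5): δ = 110.90°  ·
  (0,6): δ = 133.73°  ·
  (1,2): δ = 138.65°  ·
  (1,3): δ = 112.35°  ·
  (1,4): δ = 25.71°  ✓
  (1,5): δ = 46.06°  ✓
  (1,6): δ = 68.89°  ✓
  (2,3): δ = 153.70°  ·
  (2,4): δ = 67.06°  ✓
  (2,5): δ = 4.72°  ✓
  (2,6): δ = 27.54°  ✓
  (3,4): δ = 93.36°  ·
  (3,5): δ = 21.59°  ✓
  (3,6): δ = 1.24°  ✓
  (4,5): δ = 108.23°  ·
  (4,6): δ = 85.40°  ·
  (5,6): δ = 157.17°  ·
antipodal pairs: 10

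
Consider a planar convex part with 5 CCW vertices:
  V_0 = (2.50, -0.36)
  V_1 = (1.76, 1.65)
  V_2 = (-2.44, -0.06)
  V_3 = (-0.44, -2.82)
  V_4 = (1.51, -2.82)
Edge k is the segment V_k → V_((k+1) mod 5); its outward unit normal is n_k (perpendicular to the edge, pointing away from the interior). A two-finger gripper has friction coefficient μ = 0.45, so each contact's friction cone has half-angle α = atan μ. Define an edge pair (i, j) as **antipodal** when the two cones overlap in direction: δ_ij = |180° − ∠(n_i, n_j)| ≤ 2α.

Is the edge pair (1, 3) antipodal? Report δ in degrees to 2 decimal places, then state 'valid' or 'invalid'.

α = atan 0.45 = 24.23°;  2α = 48.46°
edge 1: e_1 = (-4.20, -1.71);  n_1 = (-0.3771, +0.9262)
edge 3: e_3 = (+1.95, +0.00);  n_3 = (+0.0000, -1.0000)
∠(n_1, n_3) = 157.85°
δ = |180° − 157.85°| = 22.15°
22.15° ≤ 2α = 48.46°  →  valid

δ = 22.15°, valid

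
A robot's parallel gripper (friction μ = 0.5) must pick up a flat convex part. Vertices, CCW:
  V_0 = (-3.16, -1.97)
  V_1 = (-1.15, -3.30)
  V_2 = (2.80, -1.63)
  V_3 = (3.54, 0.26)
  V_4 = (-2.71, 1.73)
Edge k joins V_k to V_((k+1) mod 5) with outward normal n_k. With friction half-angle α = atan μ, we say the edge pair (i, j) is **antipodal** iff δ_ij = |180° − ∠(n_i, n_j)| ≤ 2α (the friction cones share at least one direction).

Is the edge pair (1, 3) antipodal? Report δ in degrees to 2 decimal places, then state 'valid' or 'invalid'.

α = atan 0.5 = 26.57°;  2α = 53.13°
edge 1: e_1 = (+3.95, +1.67);  n_1 = (+0.3894, -0.9211)
edge 3: e_3 = (-6.25, +1.47);  n_3 = (+0.2290, +0.9734)
∠(n_1, n_3) = 143.85°
δ = |180° − 143.85°| = 36.15°
36.15° ≤ 2α = 53.13°  →  valid

δ = 36.15°, valid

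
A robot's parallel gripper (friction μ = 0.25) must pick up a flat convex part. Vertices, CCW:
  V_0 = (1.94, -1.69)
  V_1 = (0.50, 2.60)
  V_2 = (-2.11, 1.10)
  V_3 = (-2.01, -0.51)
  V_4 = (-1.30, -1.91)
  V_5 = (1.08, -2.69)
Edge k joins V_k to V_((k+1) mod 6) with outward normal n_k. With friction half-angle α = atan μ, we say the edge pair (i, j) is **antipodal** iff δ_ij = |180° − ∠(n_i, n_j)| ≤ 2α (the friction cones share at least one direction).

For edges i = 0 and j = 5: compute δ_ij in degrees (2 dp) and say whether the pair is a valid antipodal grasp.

δ = 120.75°, invalid

α = atan 0.25 = 14.04°;  2α = 28.07°
edge 0: e_0 = (-1.44, +4.29);  n_0 = (+0.9480, +0.3182)
edge 5: e_5 = (+0.86, +1.00);  n_5 = (+0.7582, -0.6520)
∠(n_0, n_5) = 59.25°
δ = |180° − 59.25°| = 120.75°
120.75° > 2α = 28.07°  →  invalid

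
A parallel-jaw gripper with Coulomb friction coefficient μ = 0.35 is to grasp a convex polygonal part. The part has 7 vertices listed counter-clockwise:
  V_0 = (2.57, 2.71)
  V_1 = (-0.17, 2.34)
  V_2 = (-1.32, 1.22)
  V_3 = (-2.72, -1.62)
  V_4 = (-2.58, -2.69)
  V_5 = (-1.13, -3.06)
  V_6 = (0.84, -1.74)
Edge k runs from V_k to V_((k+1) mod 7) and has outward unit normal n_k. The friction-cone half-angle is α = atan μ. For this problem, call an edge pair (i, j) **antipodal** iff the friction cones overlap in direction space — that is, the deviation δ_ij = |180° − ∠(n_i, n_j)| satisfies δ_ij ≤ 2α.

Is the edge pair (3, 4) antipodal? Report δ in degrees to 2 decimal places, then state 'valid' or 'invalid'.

α = atan 0.35 = 19.29°;  2α = 38.58°
edge 3: e_3 = (+0.14, -1.07);  n_3 = (-0.9915, -0.1297)
edge 4: e_4 = (+1.45, -0.37);  n_4 = (-0.2472, -0.9690)
∠(n_3, n_4) = 68.23°
δ = |180° − 68.23°| = 111.77°
111.77° > 2α = 38.58°  →  invalid

δ = 111.77°, invalid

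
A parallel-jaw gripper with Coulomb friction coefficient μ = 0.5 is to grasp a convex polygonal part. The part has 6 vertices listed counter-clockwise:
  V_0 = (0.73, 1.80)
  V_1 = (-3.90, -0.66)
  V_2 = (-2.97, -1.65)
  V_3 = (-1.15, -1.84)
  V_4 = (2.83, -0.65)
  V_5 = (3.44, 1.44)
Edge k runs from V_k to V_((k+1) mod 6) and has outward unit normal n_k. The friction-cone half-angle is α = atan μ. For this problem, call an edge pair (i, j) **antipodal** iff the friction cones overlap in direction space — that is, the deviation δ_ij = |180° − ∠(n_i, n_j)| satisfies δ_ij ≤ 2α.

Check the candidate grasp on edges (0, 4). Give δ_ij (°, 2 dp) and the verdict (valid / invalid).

α = atan 0.5 = 26.57°;  2α = 53.13°
edge 0: e_0 = (-4.63, -2.46);  n_0 = (-0.4692, +0.8831)
edge 4: e_4 = (+0.61, +2.09);  n_4 = (+0.9599, -0.2802)
∠(n_0, n_4) = 134.25°
δ = |180° − 134.25°| = 45.75°
45.75° ≤ 2α = 53.13°  →  valid

δ = 45.75°, valid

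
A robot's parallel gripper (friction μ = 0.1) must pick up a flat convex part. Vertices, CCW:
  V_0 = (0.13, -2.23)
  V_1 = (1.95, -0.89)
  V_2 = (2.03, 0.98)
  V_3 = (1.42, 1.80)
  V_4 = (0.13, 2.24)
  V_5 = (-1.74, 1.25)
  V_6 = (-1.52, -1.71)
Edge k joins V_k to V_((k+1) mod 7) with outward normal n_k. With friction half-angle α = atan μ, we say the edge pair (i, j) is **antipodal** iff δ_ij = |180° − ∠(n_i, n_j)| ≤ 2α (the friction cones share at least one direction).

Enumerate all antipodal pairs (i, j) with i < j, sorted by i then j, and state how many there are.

count = 3; pairs: (0,4), (1,5), (3,6)

α = atan 0.1 = 5.71°;  2α = 11.42°
n_0 = (+0.5929, -0.8053)
n_1 = (+0.9991, -0.0427)
n_2 = (+0.8023, +0.5969)
n_3 = (+0.3228, +0.9465)
n_4 = (-0.4679, +0.8838)
n_5 = (-0.9972, -0.0741)
n_6 = (-0.3006, -0.9538)
  (0,1): δ = 128.81°  ·
  (0,2): δ = 89.72°  ·
  (0,3): δ = 55.20°  ·
  (0,4): δ = 8.47°  ✓
  (0,5): δ = 57.89°  ·
  (0,6): δ = 126.14°  ·
  (1,2): δ = 140.90°  ·
  (1,3): δ = 106.38°  ·
  (1,4): δ = 59.65°  ·
  (1,5): δ = 6.70°  ✓
  (1,6): δ = 74.96°  ·
  (2,3): δ = 145.48°  ·
  (2,4): δ = 98.75°  ·
  (2,5): δ = 32.39°  ·
  (2,6): δ = 35.86°  ·
  (3,4): δ = 133.27°  ·
  (3,5): δ = 66.92°  ·
  (3,6): δ = 1.34°  ✓
  (4,5): δ = 113.65°  ·
  (4,6): δ = 45.39°  ·
  (5,6): δ = 111.74°  ·
antipodal pairs: 3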